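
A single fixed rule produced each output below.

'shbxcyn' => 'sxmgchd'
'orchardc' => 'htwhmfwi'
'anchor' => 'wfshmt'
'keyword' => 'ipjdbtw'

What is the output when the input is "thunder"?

wymzsij

Rule — shift every letter 5 places forward in the alphabet (wrapping around), then move the last character to the front.
On "thunder": the first step gives "ymzsijw", and the second then gives "wymzsij".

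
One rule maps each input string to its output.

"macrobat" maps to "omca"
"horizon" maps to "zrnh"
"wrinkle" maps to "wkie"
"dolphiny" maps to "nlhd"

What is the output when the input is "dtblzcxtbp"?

The pattern: keep every other character starting from the first (positions 1st, 3rd, 5th, ...), then sort the characters into reverse alphabetical order.
On "dtblzcxtbp": the first step gives "dbzxb", and the second then gives "zxdbb".

zxdbb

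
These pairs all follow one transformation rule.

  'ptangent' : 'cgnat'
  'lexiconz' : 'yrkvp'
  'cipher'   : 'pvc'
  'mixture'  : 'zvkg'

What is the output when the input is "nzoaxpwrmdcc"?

Each output is the input with this applied: delete the last 3 characters, then shift every letter 13 places forward in the alphabet (wrapping around) — i.e. ROT13.
Working it through for "nzoaxpwrmdcc": intermediate "nzoaxpwrm", final "ambnkcjez".

ambnkcjez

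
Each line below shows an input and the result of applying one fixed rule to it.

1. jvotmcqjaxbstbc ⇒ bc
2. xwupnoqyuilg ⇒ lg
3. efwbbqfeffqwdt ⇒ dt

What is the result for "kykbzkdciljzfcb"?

Each output is the input with this applied: keep only the last 2 characters.
"kykbzkdciljzfcb" → "cb".

cb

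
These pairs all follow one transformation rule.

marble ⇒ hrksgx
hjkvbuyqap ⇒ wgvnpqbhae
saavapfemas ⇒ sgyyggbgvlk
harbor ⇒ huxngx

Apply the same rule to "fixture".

The pattern: shift every letter 6 places forward in the alphabet (wrapping around), then move the last 3 characters to the front (rotate right by 3).
Applying that to "fixture" gives "axklodz".

axklodz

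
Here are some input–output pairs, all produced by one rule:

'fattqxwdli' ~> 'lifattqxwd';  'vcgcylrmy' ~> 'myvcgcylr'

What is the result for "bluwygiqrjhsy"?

What's happening: move the last 2 characters to the front (rotate right by 2).
Applying that to "bluwygiqrjhsy" gives "sybluwygiqrjh".

sybluwygiqrjh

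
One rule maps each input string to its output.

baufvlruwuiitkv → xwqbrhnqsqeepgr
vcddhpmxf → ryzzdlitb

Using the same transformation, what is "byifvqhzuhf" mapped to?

xuebrmdvqdb

The rule is to shift every letter 4 places backward in the alphabet (wrapping around).
For "byifvqhzuhf" the result is "xuebrmdvqdb".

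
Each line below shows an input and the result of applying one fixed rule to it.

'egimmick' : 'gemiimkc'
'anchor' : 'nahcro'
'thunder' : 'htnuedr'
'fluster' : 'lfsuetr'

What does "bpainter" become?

The rule is to swap each adjacent pair of characters (1↔2, 3↔4, ...).
Doing the same to "bpainter": "pbiatnre".

pbiatnre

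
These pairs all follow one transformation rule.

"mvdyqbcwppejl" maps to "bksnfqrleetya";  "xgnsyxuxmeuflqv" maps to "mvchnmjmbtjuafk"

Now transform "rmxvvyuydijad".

gbmkknjnsxyps

The rule is to shift every letter 11 places backward in the alphabet (wrapping around).
"rmxvvyuydijad" → "gbmkknjnsxyps".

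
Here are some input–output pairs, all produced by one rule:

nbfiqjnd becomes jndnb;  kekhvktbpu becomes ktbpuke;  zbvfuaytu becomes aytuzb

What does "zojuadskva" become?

Each output is the input with this applied: move the first 2 characters to the end (rotate left by 2), then delete the first 3 characters.
On "zojuadskva" that produces "dskvazo".

dskvazo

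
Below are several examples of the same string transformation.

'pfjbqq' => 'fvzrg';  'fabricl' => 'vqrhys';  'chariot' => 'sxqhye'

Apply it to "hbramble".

xrhqcrb

Rule — delete the last character, then shift every letter 10 places backward in the alphabet (wrapping around).
On "hbramble": the first step gives "hbrambl", and the second then gives "xrhqcrb".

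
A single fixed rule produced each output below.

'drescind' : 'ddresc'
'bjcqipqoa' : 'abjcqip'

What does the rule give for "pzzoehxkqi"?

ipzzoehx

The rule is to move the last 3 characters to the front (rotate right by 3), then delete the first 2 characters.
For "pzzoehxkqi", step one produces "kqipzzoehx"; step two turns that into "ipzzoehx".
(Check on "drescind": → "inddresc" → "ddresc" ✓)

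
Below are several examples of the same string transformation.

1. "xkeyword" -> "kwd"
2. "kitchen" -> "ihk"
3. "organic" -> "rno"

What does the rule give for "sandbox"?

abs

The pattern: move the first character to the end, then keep one character in every 3, starting at position 1 (positions 1st, 4th, 7th, ...).
Applying that to "sandbox" gives "abs".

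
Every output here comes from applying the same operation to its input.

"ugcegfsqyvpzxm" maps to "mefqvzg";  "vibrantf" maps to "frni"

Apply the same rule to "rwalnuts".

What's happening: keep every other character starting from the second (positions 2nd, 4th, 6th, ...), then swap the first and last characters.
Working it through for "rwalnuts": intermediate "wlus", final "sluw".

sluw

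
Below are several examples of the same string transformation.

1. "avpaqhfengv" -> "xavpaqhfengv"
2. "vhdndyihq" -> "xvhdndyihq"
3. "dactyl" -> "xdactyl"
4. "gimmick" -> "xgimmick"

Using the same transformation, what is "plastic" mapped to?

xplastic

The transformation: prepend "x".
"plastic" → "xplastic".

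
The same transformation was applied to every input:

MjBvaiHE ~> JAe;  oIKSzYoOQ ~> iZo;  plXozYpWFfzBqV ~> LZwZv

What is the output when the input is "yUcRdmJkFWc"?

uDKC

Looking at the pairs, the operation is to keep one character in every 3, starting at position 2 (positions 2nd, 5th, 8th, ...), then flip the case of every letter.
Applying that to "yUcRdmJkFWc" gives "uDKC".
(Check on "MjBvaiHE": → "jaE" → "JAe" ✓)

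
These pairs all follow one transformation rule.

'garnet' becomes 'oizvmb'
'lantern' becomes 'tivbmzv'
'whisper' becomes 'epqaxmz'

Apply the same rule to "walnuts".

eitvcba

The transformation: shift every letter 8 places forward in the alphabet (wrapping around).
Doing the same to "walnuts": "eitvcba".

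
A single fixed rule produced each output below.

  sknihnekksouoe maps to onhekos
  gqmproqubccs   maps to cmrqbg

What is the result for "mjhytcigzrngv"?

Looking at the pairs, the operation is to keep every other character starting from the first (positions 1st, 3rd, 5th, ...), then swap the first and last characters.
Starting from "mjhytcigzrngv": after the first operation, "mhtiznv"; after the second, "vhtiznm".

vhtiznm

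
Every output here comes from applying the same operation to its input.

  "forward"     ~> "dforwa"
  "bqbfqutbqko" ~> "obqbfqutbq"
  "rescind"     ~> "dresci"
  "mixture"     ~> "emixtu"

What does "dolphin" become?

ndolph

What's happening: move the last 2 characters to the front (rotate right by 2), then delete the first character.
So "dolphin" becomes "ndolph".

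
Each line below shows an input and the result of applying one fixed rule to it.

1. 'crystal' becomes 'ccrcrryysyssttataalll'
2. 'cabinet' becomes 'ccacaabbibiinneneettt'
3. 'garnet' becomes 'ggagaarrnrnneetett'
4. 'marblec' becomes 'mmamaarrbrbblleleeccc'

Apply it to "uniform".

In each case the input is transformed by: repeat every character 3 times, then swap each adjacent pair of characters (1↔2, 3↔4, ...).
So "uniform" becomes "uununniififfoororrmmm".

uununniififfoororrmmm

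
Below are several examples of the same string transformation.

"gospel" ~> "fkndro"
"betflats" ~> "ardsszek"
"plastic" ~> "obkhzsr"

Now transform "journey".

ixndtmq

Looking at the pairs, the operation is to shift every letter 1 place backward in the alphabet (wrapping around), then take characters alternately from the front and the back (1st, last, 2nd, 2nd-last, ...).
"journey" → "intqmdx" → "ixndtmq".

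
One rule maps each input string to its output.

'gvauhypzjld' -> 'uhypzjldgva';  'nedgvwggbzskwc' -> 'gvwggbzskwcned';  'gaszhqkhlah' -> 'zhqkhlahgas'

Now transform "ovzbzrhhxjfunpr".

bzrhhxjfunprovz

Looking at the pairs, the operation is to move the first 3 characters to the end (rotate left by 3).
Doing the same to "ovzbzrhhxjfunpr": "bzrhhxjfunprovz".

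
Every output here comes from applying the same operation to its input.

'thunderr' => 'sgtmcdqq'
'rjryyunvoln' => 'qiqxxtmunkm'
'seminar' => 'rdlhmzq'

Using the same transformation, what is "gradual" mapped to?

Rule — shift every letter 1 place backward in the alphabet (wrapping around).
On "gradual" that produces "fqzctzk".

fqzctzk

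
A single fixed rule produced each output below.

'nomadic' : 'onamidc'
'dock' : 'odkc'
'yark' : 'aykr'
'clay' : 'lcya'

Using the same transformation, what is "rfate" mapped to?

frtae

The transformation: swap each adjacent pair of characters (1↔2, 3↔4, ...).
Applying that to "rfate" gives "frtae".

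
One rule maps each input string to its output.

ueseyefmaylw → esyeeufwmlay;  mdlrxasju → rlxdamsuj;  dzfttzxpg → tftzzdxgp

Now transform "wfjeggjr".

ejgfgwjr

Rule — move the first 3 characters to the end (rotate left by 3), then take characters alternately from the front and the back (1st, last, 2nd, 2nd-last, ...).
Starting from "wfjeggjr": after the first operation, "eggjrwfj"; after the second, "ejgfgwjr".
(Check on "mdlrxasju": → "rxasjumdl" → "rlxdamsuj" ✓)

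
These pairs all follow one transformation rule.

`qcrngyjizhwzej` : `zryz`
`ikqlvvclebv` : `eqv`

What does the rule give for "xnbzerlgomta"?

abro

Rule — keep one character in every 3, starting at position 3 (positions 3rd, 6th, 9th, ...), then move the last character to the front.
Starting from "xnbzerlgomta": after the first operation, "broa"; after the second, "abro".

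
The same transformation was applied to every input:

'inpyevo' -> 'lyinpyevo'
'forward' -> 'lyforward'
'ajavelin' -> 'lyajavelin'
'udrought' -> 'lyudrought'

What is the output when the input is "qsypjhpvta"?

Rule — prepend "ly".
Applying that to "qsypjhpvta" gives "lyqsypjhpvta".

lyqsypjhpvta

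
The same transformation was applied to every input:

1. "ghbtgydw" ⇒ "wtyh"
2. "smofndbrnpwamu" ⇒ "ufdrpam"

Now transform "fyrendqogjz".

jedoy

Each output is the input with this applied: keep every other character starting from the second (positions 2nd, 4th, 6th, ...), then swap the first and last characters.
For "fyrendqogjz", step one produces "yedoj"; step two turns that into "jedoy".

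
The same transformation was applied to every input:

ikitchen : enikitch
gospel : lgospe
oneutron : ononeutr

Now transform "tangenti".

Each output is the input with this applied: move the first 2 characters to the end (rotate left by 2), then swap the front and back halves of the string.
Starting from "tangenti": after the first operation, "ngentita"; after the second, "titangen".

titangen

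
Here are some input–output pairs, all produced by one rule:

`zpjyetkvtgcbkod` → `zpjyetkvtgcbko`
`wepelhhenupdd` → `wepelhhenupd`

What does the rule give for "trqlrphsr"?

What's happening: delete the last character.
Doing the same to "trqlrphsr": "trqlrphs".

trqlrphs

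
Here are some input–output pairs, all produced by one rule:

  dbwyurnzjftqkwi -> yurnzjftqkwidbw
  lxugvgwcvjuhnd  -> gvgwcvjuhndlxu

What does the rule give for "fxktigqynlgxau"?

In each case the input is transformed by: move the first 3 characters to the end (rotate left by 3).
"fxktigqynlgxau" → "tigqynlgxaufxk".

tigqynlgxaufxk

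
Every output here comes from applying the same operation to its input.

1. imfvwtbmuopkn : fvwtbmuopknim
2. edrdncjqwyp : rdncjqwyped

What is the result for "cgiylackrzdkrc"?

iylackrzdkrccg

The transformation: move the first 2 characters to the end (rotate left by 2).
Applying that to "cgiylackrzdkrc" gives "iylackrzdkrccg".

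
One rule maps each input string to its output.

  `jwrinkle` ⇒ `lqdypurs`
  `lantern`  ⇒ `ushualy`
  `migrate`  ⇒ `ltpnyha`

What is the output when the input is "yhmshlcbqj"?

The pattern: shift every letter 7 places forward in the alphabet (wrapping around), then move the last character to the front.
Applying both steps to "yhmshlcbqj": "fotzosjixq", then "qfotzosjix".

qfotzosjix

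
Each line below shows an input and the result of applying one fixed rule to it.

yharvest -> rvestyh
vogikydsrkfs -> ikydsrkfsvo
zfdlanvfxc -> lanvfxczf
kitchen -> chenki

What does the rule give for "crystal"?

The rule is to move the first 3 characters to the end (rotate left by 3), then delete the last character.
For "crystal" the result is "stalcr".

stalcr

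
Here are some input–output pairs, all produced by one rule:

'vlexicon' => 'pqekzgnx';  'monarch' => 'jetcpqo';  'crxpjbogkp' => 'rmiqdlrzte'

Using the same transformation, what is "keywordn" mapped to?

Looking at the pairs, the operation is to reverse the string, then shift every letter 2 places forward in the alphabet (wrapping around).
Working it through for "keywordn": intermediate "ndrowyek", final "pftqyagm".

pftqyagm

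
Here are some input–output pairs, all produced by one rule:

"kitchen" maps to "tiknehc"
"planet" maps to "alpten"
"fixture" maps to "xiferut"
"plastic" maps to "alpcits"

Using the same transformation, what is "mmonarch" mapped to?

ommhcran

Looking at the pairs, the operation is to reverse the string, then move the last 3 characters to the front (rotate right by 3).
On "mmonarch": the first step gives "hcranomm", and the second then gives "ommhcran".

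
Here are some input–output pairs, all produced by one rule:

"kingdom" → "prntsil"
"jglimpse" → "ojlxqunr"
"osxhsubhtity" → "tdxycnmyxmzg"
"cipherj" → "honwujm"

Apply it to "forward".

What's happening: shift every letter 5 places forward in the alphabet (wrapping around), then take characters alternately from the front and the back (1st, last, 2nd, 2nd-last, ...).
For "forward", step one produces "ktwbfwi"; step two turns that into "kitwwfb".

kitwwfb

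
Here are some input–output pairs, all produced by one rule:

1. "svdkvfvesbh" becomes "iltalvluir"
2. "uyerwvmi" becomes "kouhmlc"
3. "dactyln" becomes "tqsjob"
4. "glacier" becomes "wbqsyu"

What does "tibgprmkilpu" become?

Rule — shift every letter 10 places backward in the alphabet (wrapping around), then delete the last character.
"tibgprmkilpu" → "jyrwfhcaybfk" → "jyrwfhcaybf".

jyrwfhcaybf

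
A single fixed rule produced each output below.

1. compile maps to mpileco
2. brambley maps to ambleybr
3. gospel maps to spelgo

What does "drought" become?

The transformation: move the first 2 characters to the end (rotate left by 2).
So "drought" becomes "oughtdr".

oughtdr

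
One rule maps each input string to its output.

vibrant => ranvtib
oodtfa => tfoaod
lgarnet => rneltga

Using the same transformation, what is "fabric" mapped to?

Looking at the pairs, the operation is to swap the first and last characters, then move the first 3 characters to the end (rotate left by 3).
Applying both steps to "fabric": "cabrif", then "rifcab".

rifcab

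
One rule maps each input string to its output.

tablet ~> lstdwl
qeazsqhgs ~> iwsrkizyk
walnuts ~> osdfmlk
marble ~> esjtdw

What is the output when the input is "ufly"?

mxdq

The rule is to shift every letter 8 places backward in the alphabet (wrapping around).
For "ufly" the result is "mxdq".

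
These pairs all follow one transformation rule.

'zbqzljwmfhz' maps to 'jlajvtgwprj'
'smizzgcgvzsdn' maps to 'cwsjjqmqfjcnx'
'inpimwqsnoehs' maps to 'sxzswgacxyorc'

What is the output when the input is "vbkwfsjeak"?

Each output is the input with this applied: shift every letter 10 places forward in the alphabet (wrapping around).
So "vbkwfsjeak" becomes "flugpctoku".

flugpctoku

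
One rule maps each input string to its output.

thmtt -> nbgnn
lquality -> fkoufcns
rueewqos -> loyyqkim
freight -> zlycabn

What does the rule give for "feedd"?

Rule — shift every letter 6 places backward in the alphabet (wrapping around).
On "feedd" that produces "zyyxx".

zyyxx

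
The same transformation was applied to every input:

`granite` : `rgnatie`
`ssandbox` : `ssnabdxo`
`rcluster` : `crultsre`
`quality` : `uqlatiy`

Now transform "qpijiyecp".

What's happening: swap each adjacent pair of characters (1↔2, 3↔4, ...).
Applying that to "qpijiyecp" gives "pqjiyicep".

pqjiyicep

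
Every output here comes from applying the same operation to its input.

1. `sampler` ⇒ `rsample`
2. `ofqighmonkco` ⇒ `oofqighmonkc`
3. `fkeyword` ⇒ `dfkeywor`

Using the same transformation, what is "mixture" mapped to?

emixtur

The pattern: move the last character to the front.
"mixture" → "emixtur".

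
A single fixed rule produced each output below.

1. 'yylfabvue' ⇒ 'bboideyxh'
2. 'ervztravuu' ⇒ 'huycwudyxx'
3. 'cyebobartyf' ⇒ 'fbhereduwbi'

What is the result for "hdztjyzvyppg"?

The pattern: shift every letter 3 places forward in the alphabet (wrapping around).
For "hdztjyzvyppg" the result is "kgcwmbcybssj".

kgcwmbcybssj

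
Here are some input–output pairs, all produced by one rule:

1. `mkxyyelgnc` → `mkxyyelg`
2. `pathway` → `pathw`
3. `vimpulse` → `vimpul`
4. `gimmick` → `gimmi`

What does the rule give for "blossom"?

The rule is to delete the last 2 characters.
On "blossom" that produces "bloss".

bloss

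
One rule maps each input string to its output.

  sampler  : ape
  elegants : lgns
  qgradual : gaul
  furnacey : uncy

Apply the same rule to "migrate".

irt

Looking at the pairs, the operation is to keep every other character starting from the second (positions 2nd, 4th, 6th, ...).
For "migrate" the result is "irt".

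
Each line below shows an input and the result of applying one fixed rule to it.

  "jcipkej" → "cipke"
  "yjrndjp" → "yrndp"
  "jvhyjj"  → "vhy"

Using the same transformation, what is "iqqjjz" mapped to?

iqqz

The transformation: remove every "j".
"iqqjjz" → "iqqz".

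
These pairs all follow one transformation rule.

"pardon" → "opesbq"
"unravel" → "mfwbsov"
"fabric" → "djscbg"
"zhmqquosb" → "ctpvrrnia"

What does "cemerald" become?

embsfnfd

Looking at the pairs, the operation is to shift every letter 1 place forward in the alphabet (wrapping around), then reverse the string.
Applying both steps to "cemerald": "dfnfsbme", then "embsfnfd".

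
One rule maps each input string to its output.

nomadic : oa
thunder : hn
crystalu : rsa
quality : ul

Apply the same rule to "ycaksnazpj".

The transformation: keep every other character starting from the second (positions 2nd, 4th, 6th, ...), then delete the last character.
So "ycaksnazpj" becomes "cknz".

cknz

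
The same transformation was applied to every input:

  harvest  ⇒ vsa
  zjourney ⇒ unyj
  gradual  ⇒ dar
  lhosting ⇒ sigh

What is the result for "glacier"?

cel

The rule is to keep every other character starting from the second (positions 2nd, 4th, 6th, ...), then move the first character to the end.
"glacier" → "cel".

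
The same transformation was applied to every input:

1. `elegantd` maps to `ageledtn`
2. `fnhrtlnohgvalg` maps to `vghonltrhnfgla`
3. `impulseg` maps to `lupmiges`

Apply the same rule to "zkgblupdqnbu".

qdpulbgkzubn

The pattern: reverse the string, then move the first 3 characters to the end (rotate left by 3).
Applying both steps to "zkgblupdqnbu": "ubnqdpulbgkz", then "qdpulbgkzubn".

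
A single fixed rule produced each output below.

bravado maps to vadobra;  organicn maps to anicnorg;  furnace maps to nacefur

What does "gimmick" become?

mickgim

The rule is to move the first 3 characters to the end (rotate left by 3).
So "gimmick" becomes "mickgim".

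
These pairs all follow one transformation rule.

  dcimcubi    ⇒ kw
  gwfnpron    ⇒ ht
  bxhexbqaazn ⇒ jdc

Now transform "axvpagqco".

In each case the input is transformed by: keep one character in every 3, starting at position 3 (positions 3rd, 6th, 9th, ...), then shift every letter 2 places forward in the alphabet (wrapping around).
So "axvpagqco" becomes "xiq".

xiq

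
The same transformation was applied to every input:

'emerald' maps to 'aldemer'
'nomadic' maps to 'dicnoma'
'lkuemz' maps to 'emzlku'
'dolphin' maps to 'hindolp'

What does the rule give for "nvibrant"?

antnvibr

Looking at the pairs, the operation is to move the last 3 characters to the front (rotate right by 3).
"nvibrant" → "antnvibr".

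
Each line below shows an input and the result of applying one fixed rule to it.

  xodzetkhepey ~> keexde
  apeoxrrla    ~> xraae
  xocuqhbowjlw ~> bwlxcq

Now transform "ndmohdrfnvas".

Each output is the input with this applied: keep every other character starting from the first (positions 1st, 3rd, 5th, ...), then move the last 3 characters to the front (rotate right by 3).
Applying both steps to "ndmohdrfnvas": "nmhrna", then "rnanmh".

rnanmh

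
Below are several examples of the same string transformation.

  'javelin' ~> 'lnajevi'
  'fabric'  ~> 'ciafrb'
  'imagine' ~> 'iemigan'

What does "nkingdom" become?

moknnidg

The transformation: swap each adjacent pair of characters (1↔2, 3↔4, ...), then move the last 2 characters to the front (rotate right by 2).
For "nkingdom", step one produces "knnidgmo"; step two turns that into "moknnidg".
(Check on "fabric": → "afrbci" → "ciafrb" ✓)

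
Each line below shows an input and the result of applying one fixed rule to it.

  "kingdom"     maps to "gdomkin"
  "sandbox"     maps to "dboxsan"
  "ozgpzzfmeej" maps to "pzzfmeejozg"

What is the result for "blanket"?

nketbla

What's happening: move the first 3 characters to the end (rotate left by 3).
For "blanket" the result is "nketbla".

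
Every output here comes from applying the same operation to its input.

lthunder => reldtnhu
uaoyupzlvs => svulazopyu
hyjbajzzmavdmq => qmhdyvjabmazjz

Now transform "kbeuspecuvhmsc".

cskmbhevuuscpe

The rule is to move the last character to the front, then take characters alternately from the front and the back (1st, last, 2nd, 2nd-last, ...).
On "kbeuspecuvhmsc" that produces "cskmbhevuuscpe".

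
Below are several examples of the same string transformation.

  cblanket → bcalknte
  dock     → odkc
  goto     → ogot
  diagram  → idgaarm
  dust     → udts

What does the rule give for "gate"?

aget

What's happening: swap each adjacent pair of characters (1↔2, 3↔4, ...).
So "gate" becomes "aget".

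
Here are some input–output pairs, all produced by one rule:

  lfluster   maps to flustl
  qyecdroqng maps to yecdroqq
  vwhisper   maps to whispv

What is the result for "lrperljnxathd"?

rperljnxatl

The pattern: delete the last 2 characters, then move the first character to the end.
For "lrperljnxathd" the result is "rperljnxatl".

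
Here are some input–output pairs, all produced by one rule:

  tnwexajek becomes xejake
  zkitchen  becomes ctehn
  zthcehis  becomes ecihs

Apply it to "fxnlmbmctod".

mlmbtcdo

What's happening: delete the first 3 characters, then swap each adjacent pair of characters (1↔2, 3↔4, ...).
For "fxnlmbmctod" the result is "mlmbtcdo".
(Check on "zthcehis": → "cehis" → "ecihs" ✓)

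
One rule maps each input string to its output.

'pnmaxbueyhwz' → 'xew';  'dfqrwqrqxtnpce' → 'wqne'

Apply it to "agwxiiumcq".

The rule is to delete the first 2 characters, then keep one character in every 3, starting at position 3 (positions 3rd, 6th, 9th, ...).
Working it through for "agwxiiumcq": intermediate "wxiiumcq", final "im".
(Check on "dfqrwqrqxtnpce": → "qrwqrqxtnpce" → "wqne" ✓)

im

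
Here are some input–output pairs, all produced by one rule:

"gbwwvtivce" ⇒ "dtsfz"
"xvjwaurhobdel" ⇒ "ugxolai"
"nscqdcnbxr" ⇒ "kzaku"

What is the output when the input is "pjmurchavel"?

mjoesi

The rule is to keep every other character starting from the first (positions 1st, 3rd, 5th, ...), then shift every letter 3 places backward in the alphabet (wrapping around).
On "pjmurchavel": the first step gives "pmrhvl", and the second then gives "mjoesi".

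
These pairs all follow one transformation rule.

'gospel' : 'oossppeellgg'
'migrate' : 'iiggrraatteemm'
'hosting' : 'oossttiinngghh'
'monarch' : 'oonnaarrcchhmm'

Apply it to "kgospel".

What's happening: move the first character to the end, then double every character.
Starting from "kgospel": after the first operation, "gospelk"; after the second, "ggoossppeellkk".
(Check on "hosting": → "ostingh" → "oossttiinngghh" ✓)

ggoossppeellkk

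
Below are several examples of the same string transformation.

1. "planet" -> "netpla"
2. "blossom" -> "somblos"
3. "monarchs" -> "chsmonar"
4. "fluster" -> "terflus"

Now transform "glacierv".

What's happening: move the last 3 characters to the front (rotate right by 3).
For "glacierv" the result is "ervglaci".

ervglaci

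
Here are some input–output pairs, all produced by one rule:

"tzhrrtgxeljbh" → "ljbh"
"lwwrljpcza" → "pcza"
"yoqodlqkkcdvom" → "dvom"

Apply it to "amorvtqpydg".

Each output is the input with this applied: keep only the last 4 characters.
"amorvtqpydg" → "pydg".

pydg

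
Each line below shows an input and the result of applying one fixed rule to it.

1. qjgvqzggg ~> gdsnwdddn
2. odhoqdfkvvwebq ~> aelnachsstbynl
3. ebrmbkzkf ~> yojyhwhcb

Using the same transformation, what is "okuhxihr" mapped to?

Each output is the input with this applied: shift every letter 3 places backward in the alphabet (wrapping around), then move the first character to the end.
Starting from "okuhxihr": after the first operation, "lhreufeo"; after the second, "hreufeol".

hreufeol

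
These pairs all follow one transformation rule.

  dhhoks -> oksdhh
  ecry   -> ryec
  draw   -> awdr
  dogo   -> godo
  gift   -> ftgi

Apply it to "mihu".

humi

The transformation: swap the front and back halves of the string.
"mihu" → "humi".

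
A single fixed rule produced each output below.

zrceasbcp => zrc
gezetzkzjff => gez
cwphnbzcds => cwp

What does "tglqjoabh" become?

The transformation: keep only the first 3 characters.
For "tglqjoabh" the result is "tgl".

tgl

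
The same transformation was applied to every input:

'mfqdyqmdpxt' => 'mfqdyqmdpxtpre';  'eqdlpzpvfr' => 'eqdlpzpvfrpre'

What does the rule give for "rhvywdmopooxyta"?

rhvywdmopooxytapre

Looking at the pairs, the operation is to append "pre".
For "rhvywdmopooxyta" the result is "rhvywdmopooxytapre".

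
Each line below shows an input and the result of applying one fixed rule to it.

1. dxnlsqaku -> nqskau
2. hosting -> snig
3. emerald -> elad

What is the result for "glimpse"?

ispe

The pattern: swap each adjacent pair of characters (1↔2, 3↔4, ...), then delete the first 3 characters.
Starting from "glimpse": after the first operation, "lgmispe"; after the second, "ispe".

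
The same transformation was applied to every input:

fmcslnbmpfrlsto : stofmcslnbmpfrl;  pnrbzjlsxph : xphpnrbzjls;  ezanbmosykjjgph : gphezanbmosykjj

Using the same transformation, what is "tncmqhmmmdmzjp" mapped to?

zjptncmqhmmmdm

Rule — move the last 3 characters to the front (rotate right by 3).
Applying that to "tncmqhmmmdmzjp" gives "zjptncmqhmmmdm".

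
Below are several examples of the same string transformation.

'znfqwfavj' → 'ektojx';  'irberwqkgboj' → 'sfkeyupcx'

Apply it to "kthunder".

ibrsf

In each case the input is transformed by: delete the first 3 characters, then shift every letter 12 places backward in the alphabet (wrapping around).
"kthunder" → "under" → "ibrsf".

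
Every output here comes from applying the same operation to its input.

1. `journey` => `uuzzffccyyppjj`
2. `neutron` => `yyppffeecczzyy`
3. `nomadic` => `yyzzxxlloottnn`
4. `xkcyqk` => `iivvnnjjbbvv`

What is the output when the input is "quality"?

What's happening: shift every letter 11 places forward in the alphabet (wrapping around), then double every character.
On "quality": the first step gives "bflwtej", and the second then gives "bbffllwwtteejj".
(Check on "neutron": → "ypfeczy" → "yyppffeecczzyy" ✓)

bbffllwwtteejj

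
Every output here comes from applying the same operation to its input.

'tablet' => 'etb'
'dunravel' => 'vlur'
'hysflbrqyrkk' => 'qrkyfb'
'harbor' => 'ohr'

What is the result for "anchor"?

The rule is to swap the front and back halves of the string, then keep every other character starting from the second (positions 2nd, 4th, 6th, ...).
Applying both steps to "anchor": "horanc", then "oac".

oac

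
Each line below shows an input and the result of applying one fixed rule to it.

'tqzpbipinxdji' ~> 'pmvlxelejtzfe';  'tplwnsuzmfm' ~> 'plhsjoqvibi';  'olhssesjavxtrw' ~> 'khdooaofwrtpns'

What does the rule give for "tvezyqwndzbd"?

pravumsjzvxz

The pattern: shift every letter 4 places backward in the alphabet (wrapping around).
Doing the same to "tvezyqwndzbd": "pravumsjzvxz".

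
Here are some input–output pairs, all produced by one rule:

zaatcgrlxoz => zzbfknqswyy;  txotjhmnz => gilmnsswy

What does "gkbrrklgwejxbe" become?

aaddffijjkqqvw

The transformation: sort the characters into alphabetical order, then shift every letter 1 place backward in the alphabet (wrapping around).
Starting from "gkbrrklgwejxbe": after the first operation, "bbeeggjkklrrwx"; after the second, "aaddffijjkqqvw".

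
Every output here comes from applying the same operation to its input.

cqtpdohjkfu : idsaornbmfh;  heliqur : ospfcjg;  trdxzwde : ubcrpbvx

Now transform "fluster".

The transformation: shift every letter 2 places backward in the alphabet (wrapping around), then move the last 3 characters to the front (rotate right by 3).
Working it through for "fluster": intermediate "djsqrcp", final "rcpdjsq".

rcpdjsq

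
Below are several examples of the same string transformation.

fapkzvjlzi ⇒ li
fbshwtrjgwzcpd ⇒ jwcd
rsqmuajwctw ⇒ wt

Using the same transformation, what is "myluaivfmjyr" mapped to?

The pattern: keep every other character starting from the second (positions 2nd, 4th, 6th, ...), then delete the first 3 characters.
Applying both steps to "myluaivfmjyr": "yuifjr", then "fjr".

fjr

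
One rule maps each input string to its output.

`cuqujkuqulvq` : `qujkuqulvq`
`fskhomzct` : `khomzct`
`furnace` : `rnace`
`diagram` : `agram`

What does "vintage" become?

Looking at the pairs, the operation is to delete the first 2 characters.
So "vintage" becomes "ntage".

ntage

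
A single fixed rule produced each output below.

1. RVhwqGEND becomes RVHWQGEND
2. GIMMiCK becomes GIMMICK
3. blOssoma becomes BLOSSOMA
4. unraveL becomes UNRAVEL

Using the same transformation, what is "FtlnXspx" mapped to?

FTLNXSPX

Rule — convert every letter to uppercase.
"FtlnXspx" → "FTLNXSPX".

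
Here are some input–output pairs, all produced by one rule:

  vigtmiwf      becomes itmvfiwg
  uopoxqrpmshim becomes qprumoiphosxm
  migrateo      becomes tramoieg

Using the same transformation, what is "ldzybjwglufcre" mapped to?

lwgledrzcyfbuj

What's happening: take characters alternately from the front and the back (1st, last, 2nd, 2nd-last, ...), then move the last 3 characters to the front (rotate right by 3).
Applying that to "ldzybjwglufcre" gives "lwgledrzcyfbuj".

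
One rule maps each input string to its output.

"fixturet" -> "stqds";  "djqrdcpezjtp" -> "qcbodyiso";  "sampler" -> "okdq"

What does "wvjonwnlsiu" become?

The pattern: delete the first 3 characters, then shift every letter 1 place backward in the alphabet (wrapping around).
On "wvjonwnlsiu" that produces "nmvmkrht".
(Check on "fixturet": → "turet" → "stqds" ✓)

nmvmkrht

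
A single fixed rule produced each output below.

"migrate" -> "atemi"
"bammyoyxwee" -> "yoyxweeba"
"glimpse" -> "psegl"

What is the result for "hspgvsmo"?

In each case the input is transformed by: move the first 2 characters to the end (rotate left by 2), then delete the first 2 characters.
On "hspgvsmo": the first step gives "pgvsmohs", and the second then gives "vsmohs".

vsmohs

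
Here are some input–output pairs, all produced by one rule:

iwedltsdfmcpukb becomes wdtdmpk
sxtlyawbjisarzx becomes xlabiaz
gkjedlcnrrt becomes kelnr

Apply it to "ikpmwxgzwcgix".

Rule — keep every other character starting from the second (positions 2nd, 4th, 6th, ...).
So "ikpmwxgzwcgix" becomes "kmxzci".

kmxzci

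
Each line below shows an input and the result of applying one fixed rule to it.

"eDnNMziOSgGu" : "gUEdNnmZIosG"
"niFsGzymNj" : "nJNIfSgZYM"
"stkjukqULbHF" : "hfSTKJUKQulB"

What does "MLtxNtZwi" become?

Each output is the input with this applied: flip the case of every letter, then move the last 2 characters to the front (rotate right by 2).
Working it through for "MLtxNtZwi": intermediate "mlTXnTzWI", final "WImlTXnTz".

WImlTXnTz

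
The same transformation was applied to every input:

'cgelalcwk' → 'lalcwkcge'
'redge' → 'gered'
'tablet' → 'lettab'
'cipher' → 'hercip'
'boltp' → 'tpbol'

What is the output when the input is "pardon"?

The rule is to move the first 3 characters to the end (rotate left by 3).
On "pardon" that produces "donpar".

donpar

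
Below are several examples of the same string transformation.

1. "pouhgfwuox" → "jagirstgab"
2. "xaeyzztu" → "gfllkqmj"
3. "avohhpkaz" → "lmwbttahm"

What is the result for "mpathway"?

Rule — reverse the string, then shift every letter 12 places forward in the alphabet (wrapping around).
Applying both steps to "mpathway": "yawhtapm", then "kmitfmby".

kmitfmby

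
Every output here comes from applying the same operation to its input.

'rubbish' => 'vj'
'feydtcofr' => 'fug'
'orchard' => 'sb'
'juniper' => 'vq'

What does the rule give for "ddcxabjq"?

ebr

The rule is to keep one character in every 3, starting at position 2 (positions 2nd, 5th, 8th, ...), then shift every letter 1 place forward in the alphabet (wrapping around).
For "ddcxabjq" the result is "ebr".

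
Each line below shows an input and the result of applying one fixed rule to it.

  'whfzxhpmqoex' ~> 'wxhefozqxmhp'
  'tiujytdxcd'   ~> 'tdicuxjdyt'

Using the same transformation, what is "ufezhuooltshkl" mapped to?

Each output is the input with this applied: take characters alternately from the front and the back (1st, last, 2nd, 2nd-last, ...).
On "ufezhuooltshkl" that produces "ulfkehzshtuloo".

ulfkehzshtuloo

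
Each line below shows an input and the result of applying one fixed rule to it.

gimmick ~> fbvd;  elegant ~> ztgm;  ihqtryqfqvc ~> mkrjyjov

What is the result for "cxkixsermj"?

In each case the input is transformed by: shift every letter 7 places backward in the alphabet (wrapping around), then delete the first 3 characters.
Applying both steps to "cxkixsermj": "vqdbqlxkfc", then "bqlxkfc".

bqlxkfc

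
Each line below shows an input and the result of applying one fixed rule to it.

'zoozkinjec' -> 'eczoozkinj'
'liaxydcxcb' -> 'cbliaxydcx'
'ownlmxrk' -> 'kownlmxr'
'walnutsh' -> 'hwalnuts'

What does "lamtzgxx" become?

In each case the input is transformed by: swap the front and back halves of the string, then move the first 3 characters to the end (rotate left by 3).
Doing the same to "lamtzgxx": "xlamtzgx".

xlamtzgx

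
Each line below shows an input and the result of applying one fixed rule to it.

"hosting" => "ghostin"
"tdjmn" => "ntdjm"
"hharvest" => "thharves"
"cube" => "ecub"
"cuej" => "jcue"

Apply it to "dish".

The rule is to move the last character to the front.
For "dish" the result is "hdis".

hdis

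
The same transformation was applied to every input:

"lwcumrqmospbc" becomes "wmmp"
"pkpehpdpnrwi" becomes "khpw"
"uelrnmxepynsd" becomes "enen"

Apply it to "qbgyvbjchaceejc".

The rule is to keep one character in every 3, starting at position 2 (positions 2nd, 5th, 8th, ...).
So "qbgyvbjchaceejc" becomes "bvccj".

bvccj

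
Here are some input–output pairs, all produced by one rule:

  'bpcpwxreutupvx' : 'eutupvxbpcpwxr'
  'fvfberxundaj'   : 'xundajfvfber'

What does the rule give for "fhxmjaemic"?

aemicfhxmj

The pattern: swap the front and back halves of the string.
So "fhxmjaemic" becomes "aemicfhxmj".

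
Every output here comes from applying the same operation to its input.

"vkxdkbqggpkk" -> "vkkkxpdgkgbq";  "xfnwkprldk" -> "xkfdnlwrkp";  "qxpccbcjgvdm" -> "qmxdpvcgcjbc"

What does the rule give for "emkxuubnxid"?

edmikxxnubu

In each case the input is transformed by: take characters alternately from the front and the back (1st, last, 2nd, 2nd-last, ...).
So "emkxuubnxid" becomes "edmikxxnubu".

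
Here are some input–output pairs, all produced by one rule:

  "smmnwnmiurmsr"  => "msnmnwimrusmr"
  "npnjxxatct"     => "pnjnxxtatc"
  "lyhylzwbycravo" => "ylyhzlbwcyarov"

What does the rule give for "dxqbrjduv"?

xdbqjrudv

Rule — swap each adjacent pair of characters (1↔2, 3↔4, ...).
For "dxqbrjduv" the result is "xdbqjrudv".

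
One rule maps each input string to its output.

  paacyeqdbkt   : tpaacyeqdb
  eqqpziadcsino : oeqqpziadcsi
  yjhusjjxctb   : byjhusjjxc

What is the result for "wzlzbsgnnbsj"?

jwzlzbsgnnb

The rule is to move the last 2 characters to the front (rotate right by 2), then delete the first character.
"wzlzbsgnnbsj" → "sjwzlzbsgnnb" → "jwzlzbsgnnb".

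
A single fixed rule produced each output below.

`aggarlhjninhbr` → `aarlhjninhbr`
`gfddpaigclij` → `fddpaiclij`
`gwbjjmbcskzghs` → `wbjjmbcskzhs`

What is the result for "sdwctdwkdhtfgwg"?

sdwctdwkdhtfw

What's happening: remove every "g".
For "sdwctdwkdhtfgwg" the result is "sdwctdwkdhtfw".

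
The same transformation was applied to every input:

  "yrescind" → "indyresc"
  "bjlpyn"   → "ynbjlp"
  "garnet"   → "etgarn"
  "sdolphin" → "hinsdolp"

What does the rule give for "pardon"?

onpard

What's happening: swap the front and back halves of the string, then move the first character to the end.
For "pardon", step one produces "donpar"; step two turns that into "onpard".
(Check on "bjlpyn": → "pynbjl" → "ynbjlp" ✓)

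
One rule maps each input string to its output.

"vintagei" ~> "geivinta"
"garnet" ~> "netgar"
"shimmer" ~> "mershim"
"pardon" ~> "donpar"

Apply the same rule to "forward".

ardforw

The pattern: move the last 3 characters to the front (rotate right by 3).
"forward" → "ardforw".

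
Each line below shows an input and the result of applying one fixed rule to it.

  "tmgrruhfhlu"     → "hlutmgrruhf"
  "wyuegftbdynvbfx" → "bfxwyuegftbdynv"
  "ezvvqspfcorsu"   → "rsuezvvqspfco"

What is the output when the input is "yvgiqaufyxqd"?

What's happening: move the last 3 characters to the front (rotate right by 3).
On "yvgiqaufyxqd" that produces "xqdyvgiqaufy".

xqdyvgiqaufy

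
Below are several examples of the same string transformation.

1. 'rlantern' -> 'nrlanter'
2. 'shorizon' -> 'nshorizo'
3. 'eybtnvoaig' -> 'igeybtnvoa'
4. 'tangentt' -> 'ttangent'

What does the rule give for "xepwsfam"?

mxepwsfa

The pattern: swap the front and back halves of the string, then move the first 3 characters to the end (rotate left by 3).
Doing the same to "xepwsfam": "mxepwsfa".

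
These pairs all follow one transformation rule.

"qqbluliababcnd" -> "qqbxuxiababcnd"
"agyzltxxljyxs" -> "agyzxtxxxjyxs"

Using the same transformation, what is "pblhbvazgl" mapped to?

Rule — replace every "l" with "x".
Doing the same to "pblhbvazgl": "pbxhbvazgx".

pbxhbvazgx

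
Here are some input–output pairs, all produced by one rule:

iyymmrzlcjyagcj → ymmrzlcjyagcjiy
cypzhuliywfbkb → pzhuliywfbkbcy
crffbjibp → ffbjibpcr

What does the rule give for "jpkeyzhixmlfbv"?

keyzhixmlfbvjp

The transformation: move the first 2 characters to the end (rotate left by 2).
Applying that to "jpkeyzhixmlfbv" gives "keyzhixmlfbvjp".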